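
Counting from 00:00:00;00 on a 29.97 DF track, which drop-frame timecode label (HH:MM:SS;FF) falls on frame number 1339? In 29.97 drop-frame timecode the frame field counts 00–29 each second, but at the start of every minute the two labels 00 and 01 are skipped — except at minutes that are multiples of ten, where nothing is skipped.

Ten DF minutes hold 17982 frames, so frame 1339 lies in block 0 (frames 0–17981) with 1339 frames into that block.
The block's first minute is 1800 frames and the rest 1798 each; 1339 frames reaches minute 0, so 0 × 18 + 0 × 2 = 0 labels have been skipped so far.
Adding those back, label number 1339 + 0 = 1339 at 30 labels/s is 44 s + 19 f = 0 h 0 min 44 s frame 19, i.e. 00:00:44;19.

00:00:44;19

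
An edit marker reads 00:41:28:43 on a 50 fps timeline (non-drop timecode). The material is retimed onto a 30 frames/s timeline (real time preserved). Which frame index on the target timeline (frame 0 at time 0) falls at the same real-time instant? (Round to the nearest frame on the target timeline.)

Source frame index: (0×3600 + 41×60 + 28) × 50 + 43 = 124443.
Real time: 124443 / (50) = 124443/50 s.
Target frame: (124443/50) × (30) = 373329/5 ≈ 74665.800 → 74666.

frame 74666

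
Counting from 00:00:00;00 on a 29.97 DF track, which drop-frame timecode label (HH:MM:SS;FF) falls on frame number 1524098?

14:07:34;04

Each 10-minute DF block holds 10 × 60 × 30 − 9 × 2 = 17982 frames. 1524098 ÷ 17982 → 84 full blocks, remainder 13610.
Within the partial block the first minute is 1800 frames and each further minute 1798, so 7 further minute boundaries passed. Total skipped labels = 18 × 84 + 2 × 7 = 1526.
Non-drop label index = 1524098 + 1526 = 1525624; at 30 labels/s that is 14:07:34:04, i.e. DF 14:07:34;04.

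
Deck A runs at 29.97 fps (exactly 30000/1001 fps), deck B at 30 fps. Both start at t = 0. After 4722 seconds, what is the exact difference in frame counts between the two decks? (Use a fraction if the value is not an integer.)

141660/1001 frames

A emits 30000/1001 × 4722 = 141660000/1001 frames; B emits 30 × 4722 = 141660.
Difference = 141660/1001 frames (≈ 141.5185); B is ahead of A.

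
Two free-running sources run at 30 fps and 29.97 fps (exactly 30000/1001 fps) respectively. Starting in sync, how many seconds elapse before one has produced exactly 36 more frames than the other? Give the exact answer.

The gap grows by |30000/1001 − 30| = 30/1001 frames per second.
Time for a 36-frame gap: 36 ÷ (30/1001) = 1201.2 s.

1201.2 seconds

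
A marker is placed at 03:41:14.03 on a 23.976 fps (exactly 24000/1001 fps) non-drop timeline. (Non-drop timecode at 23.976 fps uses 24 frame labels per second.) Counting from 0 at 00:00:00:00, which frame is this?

Total seconds to the label: (3 × 3600 + 41 × 60 + 14) = 13274.
Frame index = 13274 × 24 + 3 = 318579.

318579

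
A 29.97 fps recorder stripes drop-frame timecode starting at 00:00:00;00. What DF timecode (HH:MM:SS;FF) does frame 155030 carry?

01:26:12;26

Ten DF minutes hold 17982 frames, so frame 155030 lies in block 8 (frames 143856–161837) with 11174 frames into that block.
The block's first minute is 1800 frames and the rest 1798 each; 11174 frames reaches minute 6, so 8 × 18 + 6 × 2 = 156 labels have been skipped so far.
Adding those back, label number 155030 + 156 = 155186 at 30 labels/s is 5172 s + 26 f = 1 h 26 min 12 s frame 26, i.e. 01:26:12;26.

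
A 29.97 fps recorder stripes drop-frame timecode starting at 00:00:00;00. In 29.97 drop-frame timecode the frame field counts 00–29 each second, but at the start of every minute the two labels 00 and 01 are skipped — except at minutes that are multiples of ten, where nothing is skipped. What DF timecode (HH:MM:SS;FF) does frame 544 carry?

Ten DF minutes hold 17982 frames, so frame 544 lies in block 0 (frames 0–17981) with 544 frames into that block.
The block's first minute is 1800 frames and the rest 1798 each; 544 frames reaches minute 0, so 0 × 18 + 0 × 2 = 0 labels have been skipped so far.
Adding those back, label number 544 + 0 = 544 at 30 labels/s is 18 s + 4 f = 0 h 0 min 18 s frame 4, i.e. 00:00:18;04.

00:00:18;04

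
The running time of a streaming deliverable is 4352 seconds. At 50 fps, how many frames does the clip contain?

Frames = 4352 × 50 = 217600.

217600 frames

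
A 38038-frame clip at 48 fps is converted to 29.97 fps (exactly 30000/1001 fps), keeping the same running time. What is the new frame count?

23750 frames

Target frames = source frames × (target rate / source rate) = 38038 × (30000/1001)/(48) = 38038 × 625/1001 = 23750.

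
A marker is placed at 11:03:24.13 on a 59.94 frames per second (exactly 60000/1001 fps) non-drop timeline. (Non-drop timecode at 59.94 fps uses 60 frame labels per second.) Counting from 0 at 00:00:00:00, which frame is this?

2388253

Total seconds to the label: (11 × 3600 + 3 × 60 + 24) = 39804.
Frame index = 39804 × 60 + 13 = 2388253.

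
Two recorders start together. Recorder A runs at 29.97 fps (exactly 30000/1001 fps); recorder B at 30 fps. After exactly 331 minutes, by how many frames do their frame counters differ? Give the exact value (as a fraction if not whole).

331 min = 19860 s.
A emits 30000/1001 × 19860 = 595800000/1001 frames; B emits 30 × 19860 = 595800.
Difference = 595800/1001 frames (≈ 595.2048); B is ahead of A.

595800/1001 frames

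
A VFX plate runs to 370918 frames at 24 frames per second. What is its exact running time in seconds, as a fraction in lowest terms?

Running time = 370918 ÷ (24) = 370918 × 1/24 = 185459/12 s.

185459/12 seconds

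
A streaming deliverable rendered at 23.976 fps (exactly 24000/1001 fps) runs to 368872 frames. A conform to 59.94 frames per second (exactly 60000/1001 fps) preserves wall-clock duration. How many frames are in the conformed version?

922180 frames

Target frames = source frames × (target rate / source rate) = 368872 × (60000/1001)/(24000/1001) = 368872 × 5/2 = 922180.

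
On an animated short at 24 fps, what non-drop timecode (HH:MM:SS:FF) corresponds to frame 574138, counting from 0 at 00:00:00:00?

06:38:42:10

574138 ÷ 24 = 23922 full seconds, remainder 10 frames.
23922 s = 6 h 38 min 42 s.
Timecode: 06:38:42:10.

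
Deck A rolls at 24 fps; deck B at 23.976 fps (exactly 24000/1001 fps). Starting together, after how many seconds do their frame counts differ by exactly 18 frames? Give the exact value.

750.75 seconds

The gap grows by |24000/1001 − 24| = 24/1001 frames per second.
Time for a 18-frame gap: 18 ÷ (24/1001) = 750.75 s.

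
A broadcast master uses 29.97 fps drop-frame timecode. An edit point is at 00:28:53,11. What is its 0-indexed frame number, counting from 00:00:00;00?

51949

As if non-drop at 30 labels/s: (0 × 3600 + 28 × 60 + 53) × 30 + 11 = 52001.
Minute boundaries passed: 28; those not divisible by 10: 28 − 2 = 26; dropped labels = 2 × 26 = 52.
Actual frame index = 52001 − 52 = 51949.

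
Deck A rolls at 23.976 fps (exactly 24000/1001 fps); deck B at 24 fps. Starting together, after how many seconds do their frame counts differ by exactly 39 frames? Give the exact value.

1626.625 seconds

The gap grows by |24 − 24000/1001| = 24/1001 frames per second.
Time for a 39-frame gap: 39 ÷ (24/1001) = 1626.625 s.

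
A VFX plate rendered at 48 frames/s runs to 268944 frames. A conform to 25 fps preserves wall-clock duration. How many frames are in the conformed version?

Target frames = source frames × (target rate / source rate) = 268944 × (25)/(48) = 268944 × 25/48 = 140075.

140075 frames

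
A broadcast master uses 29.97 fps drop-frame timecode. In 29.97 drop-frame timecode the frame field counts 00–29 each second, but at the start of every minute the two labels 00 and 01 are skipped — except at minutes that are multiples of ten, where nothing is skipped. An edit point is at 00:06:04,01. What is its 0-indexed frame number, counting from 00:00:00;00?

10909

Complete 10-minute blocks: 0, each 17982 frames → 0.
Remaining 6 whole minutes in the current block: 1800 + 5 × 1798 = 10790 frames.
Within the current minute: 4 × 30 + 1 − 2 = 119 (labels ;00/;01 skipped at this minute). Total = 0 + 10790 + 119 = 10909.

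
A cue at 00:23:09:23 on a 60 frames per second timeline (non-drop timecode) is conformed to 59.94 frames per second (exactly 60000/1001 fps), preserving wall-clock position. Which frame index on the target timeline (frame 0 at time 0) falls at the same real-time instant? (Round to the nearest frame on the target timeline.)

frame 83280

Source frame index: (0×3600 + 23×60 + 9) × 60 + 23 = 83363.
Real time: 83363 / (60) = 83363/60 s.
Target frame: (83363/60) × (60000/1001) = 11909000/143 ≈ 83279.720 → 83280.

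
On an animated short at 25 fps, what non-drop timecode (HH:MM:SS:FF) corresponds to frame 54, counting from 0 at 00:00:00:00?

00:00:02:04

54 ÷ 25 = 2 full seconds, remainder 4 frames.
2 s = 0 h 0 min 2 s.
Timecode: 00:00:02:04.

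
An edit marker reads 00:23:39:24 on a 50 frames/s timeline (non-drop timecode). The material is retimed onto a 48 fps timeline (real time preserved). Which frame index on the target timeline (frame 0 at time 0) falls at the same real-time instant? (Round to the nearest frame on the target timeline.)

Source frame index: (0×3600 + 23×60 + 39) × 50 + 24 = 70974.
Real time: 70974 / (50) = 35487/25 s.
Target frame: (35487/25) × (48) = 1703376/25 ≈ 68135.040 → 68135.

frame 68135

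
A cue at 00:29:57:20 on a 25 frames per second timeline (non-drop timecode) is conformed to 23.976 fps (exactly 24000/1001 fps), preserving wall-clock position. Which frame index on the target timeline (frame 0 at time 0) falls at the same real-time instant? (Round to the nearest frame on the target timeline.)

Source frame index: (0×3600 + 29×60 + 57) × 25 + 20 = 44945.
Real time: 44945 / (25) = 8989/5 s.
Target frame: (8989/5) × (24000/1001) = 43147200/1001 ≈ 43104.096 → 43104.

frame 43104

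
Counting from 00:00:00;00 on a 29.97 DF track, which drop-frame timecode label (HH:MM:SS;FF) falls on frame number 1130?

Each 10-minute DF block holds 10 × 60 × 30 − 9 × 2 = 17982 frames. 1130 ÷ 17982 → 0 full blocks, remainder 1130.
Within the partial block the first minute is 1800 frames and each further minute 1798, so 0 further minute boundaries passed. Total skipped labels = 18 × 0 + 2 × 0 = 0.
Non-drop label index = 1130 + 0 = 1130; at 30 labels/s that is 00:00:37:20, i.e. DF 00:00:37;20.

00:00:37;20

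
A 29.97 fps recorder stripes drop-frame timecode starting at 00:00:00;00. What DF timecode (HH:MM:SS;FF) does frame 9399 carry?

00:05:13;19

Each 10-minute DF block holds 10 × 60 × 30 − 9 × 2 = 17982 frames. 9399 ÷ 17982 → 0 full blocks, remainder 9399.
Within the partial block the first minute is 1800 frames and each further minute 1798, so 5 further minute boundaries passed. Total skipped labels = 18 × 0 + 2 × 5 = 10.
Non-drop label index = 9399 + 10 = 9409; at 30 labels/s that is 00:05:13:19, i.e. DF 00:05:13;19.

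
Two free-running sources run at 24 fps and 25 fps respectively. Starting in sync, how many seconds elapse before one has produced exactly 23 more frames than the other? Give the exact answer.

The gap grows by |25 − 24| = 1 frame per second.
Time for a 23-frame gap: 23 ÷ (1) = 23 s.

23 seconds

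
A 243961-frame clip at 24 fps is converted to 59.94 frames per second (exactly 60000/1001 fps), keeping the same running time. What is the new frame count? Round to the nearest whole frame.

Frames at target rate = 243961 × (60000/1001) / (24) = 609902500/1001 ≈ 609293.207.
Nearest whole frame: 609293.

609293 frames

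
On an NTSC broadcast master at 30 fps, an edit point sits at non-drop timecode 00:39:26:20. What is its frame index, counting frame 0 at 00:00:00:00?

71000

Total seconds to the label: (0 × 3600 + 39 × 60 + 26) = 2366.
Frame index = 2366 × 30 + 20 = 71000.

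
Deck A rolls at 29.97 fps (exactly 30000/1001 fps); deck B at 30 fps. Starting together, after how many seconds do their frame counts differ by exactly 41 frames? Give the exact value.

The gap grows by |30 − 30000/1001| = 30/1001 frames per second.
Time for a 41-frame gap: 41 ÷ (30/1001) = 41041/30 s.

41041/30 seconds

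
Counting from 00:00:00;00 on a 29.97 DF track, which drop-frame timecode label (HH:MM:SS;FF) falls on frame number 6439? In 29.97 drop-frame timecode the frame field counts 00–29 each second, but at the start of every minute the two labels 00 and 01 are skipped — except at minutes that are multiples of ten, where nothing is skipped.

Each 10-minute DF block holds 10 × 60 × 30 − 9 × 2 = 17982 frames. 6439 ÷ 17982 → 0 full blocks, remainder 6439.
Within the partial block the first minute is 1800 frames and each further minute 1798, so 3 further minute boundaries passed. Total skipped labels = 18 × 0 + 2 × 3 = 6.
Non-drop label index = 6439 + 6 = 6445; at 30 labels/s that is 00:03:34:25, i.e. DF 00:03:34;25.

00:03:34;25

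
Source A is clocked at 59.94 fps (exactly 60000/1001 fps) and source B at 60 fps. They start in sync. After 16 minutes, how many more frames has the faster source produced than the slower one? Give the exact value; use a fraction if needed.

16 min = 960 s.
A emits 60000/1001 × 960 = 57600000/1001 frames; B emits 60 × 960 = 57600.
Difference = 57600/1001 frames (≈ 57.5425); B is ahead of A.

57600/1001 frames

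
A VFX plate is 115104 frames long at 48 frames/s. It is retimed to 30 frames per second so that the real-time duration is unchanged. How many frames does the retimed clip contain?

Target frames = source frames × (target rate / source rate) = 115104 × (30)/(48) = 115104 × 5/8 = 71940.

71940 frames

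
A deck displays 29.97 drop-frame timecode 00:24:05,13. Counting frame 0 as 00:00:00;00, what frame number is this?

43319

As if non-drop at 30 labels/s: (0 × 3600 + 24 × 60 + 5) × 30 + 13 = 43363.
Minute boundaries passed: 24; those not divisible by 10: 24 − 2 = 22; dropped labels = 2 × 22 = 44.
Actual frame index = 43363 − 44 = 43319.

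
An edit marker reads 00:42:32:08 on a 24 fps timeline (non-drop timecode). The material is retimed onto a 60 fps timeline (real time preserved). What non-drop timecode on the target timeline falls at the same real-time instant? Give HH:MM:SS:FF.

00:42:32:20

Source frame index: (0×3600 + 42×60 + 32) × 24 + 8 = 61256.
Real time: 61256 / (24) = 7657/3 s.
Target frame: (7657/3) × (60) = 153140.
At 60 labels/s: frame 153140 → 00:42:32:20.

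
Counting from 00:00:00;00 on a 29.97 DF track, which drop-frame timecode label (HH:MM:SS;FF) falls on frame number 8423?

00:04:41;01

Ten DF minutes hold 17982 frames, so frame 8423 lies in block 0 (frames 0–17981) with 8423 frames into that block.
The block's first minute is 1800 frames and the rest 1798 each; 8423 frames reaches minute 4, so 0 × 18 + 4 × 2 = 8 labels have been skipped so far.
Adding those back, label number 8423 + 8 = 8431 at 30 labels/s is 281 s + 1 f = 0 h 4 min 41 s frame 1, i.e. 00:04:41;01.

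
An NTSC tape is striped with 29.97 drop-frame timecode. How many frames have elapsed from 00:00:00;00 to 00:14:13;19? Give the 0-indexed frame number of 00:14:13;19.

25583

As if non-drop at 30 labels/s: (0 × 3600 + 14 × 60 + 13) × 30 + 19 = 25609.
Minute boundaries passed: 14; those not divisible by 10: 14 − 1 = 13; dropped labels = 2 × 13 = 26.
Actual frame index = 25609 − 26 = 25583.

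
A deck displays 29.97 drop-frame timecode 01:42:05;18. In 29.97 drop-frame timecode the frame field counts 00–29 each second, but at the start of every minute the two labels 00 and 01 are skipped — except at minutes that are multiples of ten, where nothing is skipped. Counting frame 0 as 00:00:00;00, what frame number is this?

183584

Complete 10-minute blocks: 10, each 17982 frames → 179820.
Remaining 2 whole minutes in the current block: 1800 + 1 × 1798 = 3598 frames.
Within the current minute: 5 × 30 + 18 − 2 = 166 (labels ;00/;01 skipped at this minute). Total = 179820 + 3598 + 166 = 183584.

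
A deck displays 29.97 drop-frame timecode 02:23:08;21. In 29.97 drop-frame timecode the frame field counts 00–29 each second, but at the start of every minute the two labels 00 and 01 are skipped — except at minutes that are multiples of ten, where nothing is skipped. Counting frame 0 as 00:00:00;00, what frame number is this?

As if non-drop at 30 labels/s: (2 × 3600 + 23 × 60 + 8) × 30 + 21 = 257661.
Minute boundaries passed: 143; those not divisible by 10: 143 − 14 = 129; dropped labels = 2 × 129 = 258.
Actual frame index = 257661 − 258 = 257403.

257403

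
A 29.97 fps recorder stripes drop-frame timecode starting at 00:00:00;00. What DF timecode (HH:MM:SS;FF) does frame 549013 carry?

Ten DF minutes hold 17982 frames, so frame 549013 lies in block 30 (frames 539460–557441) with 9553 frames into that block.
The block's first minute is 1800 frames and the rest 1798 each; 9553 frames reaches minute 5, so 30 × 18 + 5 × 2 = 550 labels have been skipped so far.
Adding those back, label number 549013 + 550 = 549563 at 30 labels/s is 18318 s + 23 f = 5 h 5 min 18 s frame 23, i.e. 05:05:18;23.

05:05:18;23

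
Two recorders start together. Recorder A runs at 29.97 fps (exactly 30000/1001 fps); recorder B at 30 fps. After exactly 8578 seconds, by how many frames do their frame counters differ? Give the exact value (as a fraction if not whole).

257340/1001 frames

A emits 30000/1001 × 8578 = 257340000/1001 frames; B emits 30 × 8578 = 257340.
Difference = 257340/1001 frames (≈ 257.0829); B is ahead of A.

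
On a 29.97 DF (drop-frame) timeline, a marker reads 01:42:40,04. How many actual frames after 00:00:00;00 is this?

Complete 10-minute blocks: 10, each 17982 frames → 179820.
Remaining 2 whole minutes in the current block: 1800 + 1 × 1798 = 3598 frames.
Within the current minute: 40 × 30 + 4 − 2 = 1202 (labels ;00/;01 skipped at this minute). Total = 179820 + 3598 + 1202 = 184620.

184620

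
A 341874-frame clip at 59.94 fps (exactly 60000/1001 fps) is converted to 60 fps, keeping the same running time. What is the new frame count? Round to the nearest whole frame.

Frames at target rate = 341874 × (60) / (60000/1001) = 171107937/500 ≈ 342215.874.
Nearest whole frame: 342216.

342216 frames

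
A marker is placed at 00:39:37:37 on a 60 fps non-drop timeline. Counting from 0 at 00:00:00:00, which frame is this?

Total seconds to the label: (0 × 3600 + 39 × 60 + 37) = 2377.
Frame index = 2377 × 60 + 37 = 142657.

frame 142657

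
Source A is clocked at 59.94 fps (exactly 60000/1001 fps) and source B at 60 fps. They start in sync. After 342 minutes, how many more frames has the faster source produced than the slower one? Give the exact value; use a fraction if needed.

1231200/1001 frames

342 min = 20520 s.
A emits 60000/1001 × 20520 = 1231200000/1001 frames; B emits 60 × 20520 = 1231200.
Difference = 1231200/1001 frames (≈ 1229.9700); B is ahead of A.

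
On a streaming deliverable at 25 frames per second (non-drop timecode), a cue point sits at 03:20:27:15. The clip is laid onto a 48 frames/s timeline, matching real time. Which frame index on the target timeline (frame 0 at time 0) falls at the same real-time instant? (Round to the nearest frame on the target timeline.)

frame 577325

Source frame index: (3×3600 + 20×60 + 27) × 25 + 15 = 300690.
Real time: 300690 / (25) = 60138/5 s.
Target frame: (60138/5) × (48) = 2886624/5 ≈ 577324.800 → 577325.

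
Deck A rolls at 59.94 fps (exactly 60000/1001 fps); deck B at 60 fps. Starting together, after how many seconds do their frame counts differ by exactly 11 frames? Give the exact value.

11011/60 seconds

The gap grows by |60 − 60000/1001| = 60/1001 frames per second.
Time for a 11-frame gap: 11 ÷ (60/1001) = 11011/60 s.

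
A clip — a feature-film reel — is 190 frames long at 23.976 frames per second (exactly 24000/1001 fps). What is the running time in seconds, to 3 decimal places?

7.925 seconds

Running time = 190 × 1001/24000 = 19019/2400 s ≈ 7.925 s.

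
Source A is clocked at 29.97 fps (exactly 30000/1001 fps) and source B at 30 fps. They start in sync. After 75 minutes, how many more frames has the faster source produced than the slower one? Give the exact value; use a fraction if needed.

75 min = 4500 s.
A emits 30000/1001 × 4500 = 135000000/1001 frames; B emits 30 × 4500 = 135000.
Difference = 135000/1001 frames (≈ 134.8651); B is ahead of A.

135000/1001 frames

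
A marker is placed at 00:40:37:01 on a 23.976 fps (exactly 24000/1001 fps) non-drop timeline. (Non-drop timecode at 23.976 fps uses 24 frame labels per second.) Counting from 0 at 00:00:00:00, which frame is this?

Total seconds to the label: (0 × 3600 + 40 × 60 + 37) = 2437.
Frame index = 2437 × 24 + 1 = 58489.

frame 58489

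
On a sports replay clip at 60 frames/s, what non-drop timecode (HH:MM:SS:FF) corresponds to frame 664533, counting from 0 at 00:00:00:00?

03:04:35:33

664533 ÷ 60 = 11075 full seconds, remainder 33 frames.
11075 s = 3 h 4 min 35 s.
Timecode: 03:04:35:33.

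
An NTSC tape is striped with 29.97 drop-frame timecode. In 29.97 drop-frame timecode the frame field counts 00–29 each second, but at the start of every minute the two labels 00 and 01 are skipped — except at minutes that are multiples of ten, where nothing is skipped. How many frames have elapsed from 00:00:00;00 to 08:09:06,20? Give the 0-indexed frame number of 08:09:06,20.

As if non-drop at 30 labels/s: (8 × 3600 + 9 × 60 + 6) × 30 + 20 = 880400.
Minute boundaries passed: 489; those not divisible by 10: 489 − 48 = 441; dropped labels = 2 × 441 = 882.
Actual frame index = 880400 − 882 = 879518.

879518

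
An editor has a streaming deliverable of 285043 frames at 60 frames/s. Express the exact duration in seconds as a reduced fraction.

Running time = 285043 ÷ (60) = 285043 × 1/60 = 285043/60 s.

285043/60 seconds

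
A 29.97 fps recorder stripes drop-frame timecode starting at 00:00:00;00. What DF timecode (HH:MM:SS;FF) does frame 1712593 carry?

Ten DF minutes hold 17982 frames, so frame 1712593 lies in block 95 (frames 1708290–1726271) with 4303 frames into that block.
The block's first minute is 1800 frames and the rest 1798 each; 4303 frames reaches minute 2, so 95 × 18 + 2 × 2 = 1714 labels have been skipped so far.
Adding those back, label number 1712593 + 1714 = 1714307 at 30 labels/s is 57143 s + 17 f = 15 h 52 min 23 s frame 17, i.e. 15:52:23;17.

15:52:23;17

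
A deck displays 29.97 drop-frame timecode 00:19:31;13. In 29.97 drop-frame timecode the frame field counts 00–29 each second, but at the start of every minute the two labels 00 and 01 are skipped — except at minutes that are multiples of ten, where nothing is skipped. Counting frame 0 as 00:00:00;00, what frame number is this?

35107

As if non-drop at 30 labels/s: (0 × 3600 + 19 × 60 + 31) × 30 + 13 = 35143.
Minute boundaries passed: 19; those not divisible by 10: 19 − 1 = 18; dropped labels = 2 × 18 = 36.
Actual frame index = 35143 − 36 = 35107.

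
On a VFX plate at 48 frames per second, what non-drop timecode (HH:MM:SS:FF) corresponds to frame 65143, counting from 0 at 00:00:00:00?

65143 ÷ 48 = 1357 full seconds, remainder 7 frames.
1357 s = 0 h 22 min 37 s.
Timecode: 00:22:37:07.

00:22:37:07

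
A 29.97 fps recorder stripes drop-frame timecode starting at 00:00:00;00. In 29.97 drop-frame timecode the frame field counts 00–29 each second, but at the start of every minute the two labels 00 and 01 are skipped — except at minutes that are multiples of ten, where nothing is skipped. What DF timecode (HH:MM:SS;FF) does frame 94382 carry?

Each 10-minute DF block holds 10 × 60 × 30 − 9 × 2 = 17982 frames. 94382 ÷ 17982 → 5 full blocks, remainder 4472.
Within the partial block the first minute is 1800 frames and each further minute 1798, so 2 further minute boundaries passed. Total skipped labels = 18 × 5 + 2 × 2 = 94.
Non-drop label index = 94382 + 94 = 94476; at 30 labels/s that is 00:52:29:06, i.e. DF 00:52:29;06.

00:52:29;06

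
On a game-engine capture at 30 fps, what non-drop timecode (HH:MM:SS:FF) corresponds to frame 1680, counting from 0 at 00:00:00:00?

00:00:56:00

1680 ÷ 30 = 56 full seconds, remainder 0 frames.
56 s = 0 h 0 min 56 s.
Timecode: 00:00:56:00.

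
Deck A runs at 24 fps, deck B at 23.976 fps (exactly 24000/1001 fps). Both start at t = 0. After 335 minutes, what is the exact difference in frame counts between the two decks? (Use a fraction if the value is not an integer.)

482400/1001 frames

335 min = 20100 s.
A emits 24 × 20100 = 482400 frames; B emits 24000/1001 × 20100 = 482400000/1001.
Difference = 482400/1001 frames (≈ 481.9181); B is behind A.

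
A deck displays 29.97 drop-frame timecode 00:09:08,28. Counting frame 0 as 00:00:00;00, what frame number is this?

16450

As if non-drop at 30 labels/s: (0 × 3600 + 9 × 60 + 8) × 30 + 28 = 16468.
Minute boundaries passed: 9; those not divisible by 10: 9 − 0 = 9; dropped labels = 2 × 9 = 18.
Actual frame index = 16468 − 18 = 16450.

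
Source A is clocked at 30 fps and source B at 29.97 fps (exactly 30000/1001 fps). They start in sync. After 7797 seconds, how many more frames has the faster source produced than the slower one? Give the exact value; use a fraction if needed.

233910/1001 frames

A emits 30 × 7797 = 233910 frames; B emits 30000/1001 × 7797 = 233910000/1001.
Difference = 233910/1001 frames (≈ 233.6763); B is behind A.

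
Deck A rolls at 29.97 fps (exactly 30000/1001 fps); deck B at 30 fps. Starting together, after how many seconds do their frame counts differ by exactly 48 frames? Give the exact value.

The gap grows by |30 − 30000/1001| = 30/1001 frames per second.
Time for a 48-frame gap: 48 ÷ (30/1001) = 1601.6 s.

1601.6 seconds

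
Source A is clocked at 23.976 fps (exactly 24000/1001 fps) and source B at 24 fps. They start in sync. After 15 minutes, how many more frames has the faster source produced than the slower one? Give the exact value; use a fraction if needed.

21600/1001 frames

15 min = 900 s.
A emits 24000/1001 × 900 = 21600000/1001 frames; B emits 24 × 900 = 21600.
Difference = 21600/1001 frames (≈ 21.5784); B is ahead of A.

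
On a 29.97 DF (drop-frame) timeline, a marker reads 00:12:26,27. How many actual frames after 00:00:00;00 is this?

22385

Complete 10-minute blocks: 1, each 17982 frames → 17982.
Remaining 2 whole minutes in the current block: 1800 + 1 × 1798 = 3598 frames.
Within the current minute: 26 × 30 + 27 − 2 = 805 (labels ;00/;01 skipped at this minute). Total = 17982 + 3598 + 805 = 22385.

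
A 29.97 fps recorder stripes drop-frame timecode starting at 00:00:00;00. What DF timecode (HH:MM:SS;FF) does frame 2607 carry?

Each 10-minute DF block holds 10 × 60 × 30 − 9 × 2 = 17982 frames. 2607 ÷ 17982 → 0 full blocks, remainder 2607.
Within the partial block the first minute is 1800 frames and each further minute 1798, so 1 further minute boundary passed. Total skipped labels = 18 × 0 + 2 × 1 = 2.
Non-drop label index = 2607 + 2 = 2609; at 30 labels/s that is 00:01:26:29, i.e. DF 00:01:26;29.

00:01:26;29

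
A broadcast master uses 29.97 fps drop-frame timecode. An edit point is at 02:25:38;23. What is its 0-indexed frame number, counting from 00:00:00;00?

261901

Complete 10-minute blocks: 14, each 17982 frames → 251748.
Remaining 5 whole minutes in the current block: 1800 + 4 × 1798 = 8992 frames.
Within the current minute: 38 × 30 + 23 − 2 = 1161 (labels ;00/;01 skipped at this minute). Total = 251748 + 8992 + 1161 = 261901.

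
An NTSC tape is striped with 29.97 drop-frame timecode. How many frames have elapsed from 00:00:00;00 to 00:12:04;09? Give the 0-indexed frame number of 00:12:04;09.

Complete 10-minute blocks: 1, each 17982 frames → 17982.
Remaining 2 whole minutes in the current block: 1800 + 1 × 1798 = 3598 frames.
Within the current minute: 4 × 30 + 9 − 2 = 127 (labels ;00/;01 skipped at this minute). Total = 17982 + 3598 + 127 = 21707.

21707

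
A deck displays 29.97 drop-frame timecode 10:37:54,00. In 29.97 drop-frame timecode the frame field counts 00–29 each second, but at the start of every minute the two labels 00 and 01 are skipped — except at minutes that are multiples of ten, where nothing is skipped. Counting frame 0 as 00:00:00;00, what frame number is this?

Complete 10-minute blocks: 63, each 17982 frames → 1132866.
Remaining 7 whole minutes in the current block: 1800 + 6 × 1798 = 12588 frames.
Within the current minute: 54 × 30 + 0 − 2 = 1618 (labels ;00/;01 skipped at this minute). Total = 1132866 + 12588 + 1618 = 1147072.

1147072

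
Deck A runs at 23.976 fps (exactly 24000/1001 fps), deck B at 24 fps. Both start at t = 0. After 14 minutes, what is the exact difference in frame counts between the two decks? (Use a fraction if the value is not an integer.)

14 min = 840 s.
A emits 24000/1001 × 840 = 2880000/143 frames; B emits 24 × 840 = 20160.
Difference = 2880/143 frames (≈ 20.1399); B is ahead of A.

2880/143 frames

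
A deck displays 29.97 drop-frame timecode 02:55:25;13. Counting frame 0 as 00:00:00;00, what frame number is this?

Complete 10-minute blocks: 17, each 17982 frames → 305694.
Remaining 5 whole minutes in the current block: 1800 + 4 × 1798 = 8992 frames.
Within the current minute: 25 × 30 + 13 − 2 = 761 (labels ;00/;01 skipped at this minute). Total = 305694 + 8992 + 761 = 315447.

315447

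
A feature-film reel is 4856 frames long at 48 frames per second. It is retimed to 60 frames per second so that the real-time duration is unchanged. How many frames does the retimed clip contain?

6070 frames

Target frames = source frames × (target rate / source rate) = 4856 × (60)/(48) = 4856 × 5/4 = 6070.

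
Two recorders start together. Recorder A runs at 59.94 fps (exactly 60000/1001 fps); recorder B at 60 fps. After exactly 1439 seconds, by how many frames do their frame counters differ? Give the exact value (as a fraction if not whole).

A emits 60000/1001 × 1439 = 86340000/1001 frames; B emits 60 × 1439 = 86340.
Difference = 86340/1001 frames (≈ 86.2537); B is ahead of A.

86340/1001 frames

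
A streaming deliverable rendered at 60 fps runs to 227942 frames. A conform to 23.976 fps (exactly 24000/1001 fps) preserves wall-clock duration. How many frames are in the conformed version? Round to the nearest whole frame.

91086 frames

Frames at target rate = 227942 × (24000/1001) / (60) = 637600/7 ≈ 91085.714.
Nearest whole frame: 91086.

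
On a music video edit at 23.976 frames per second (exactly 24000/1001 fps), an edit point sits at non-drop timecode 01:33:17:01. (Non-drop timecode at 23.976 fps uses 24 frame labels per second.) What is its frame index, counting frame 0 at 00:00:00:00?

Total seconds to the label: (1 × 3600 + 33 × 60 + 17) = 5597.
Frame index = 5597 × 24 + 1 = 134329.

134329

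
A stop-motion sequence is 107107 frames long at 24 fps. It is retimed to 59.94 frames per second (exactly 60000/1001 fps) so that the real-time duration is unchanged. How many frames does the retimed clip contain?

267500 frames

Target frames = source frames × (target rate / source rate) = 107107 × (60000/1001)/(24) = 107107 × 2500/1001 = 267500.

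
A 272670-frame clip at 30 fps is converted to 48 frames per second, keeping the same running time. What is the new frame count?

Target frames = source frames × (target rate / source rate) = 272670 × (48)/(30) = 272670 × 8/5 = 436272.

436272 frames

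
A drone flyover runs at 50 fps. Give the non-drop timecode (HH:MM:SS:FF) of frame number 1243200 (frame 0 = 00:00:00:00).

1243200 ÷ 50 = 24864 full seconds, remainder 0 frames.
24864 s = 6 h 54 min 24 s.
Timecode: 06:54:24:00.

06:54:24:00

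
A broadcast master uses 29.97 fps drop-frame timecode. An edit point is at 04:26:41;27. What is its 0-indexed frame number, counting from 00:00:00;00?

479577

As if non-drop at 30 labels/s: (4 × 3600 + 26 × 60 + 41) × 30 + 27 = 480057.
Minute boundaries passed: 266; those not divisible by 10: 266 − 26 = 240; dropped labels = 2 × 240 = 480.
Actual frame index = 480057 − 480 = 479577.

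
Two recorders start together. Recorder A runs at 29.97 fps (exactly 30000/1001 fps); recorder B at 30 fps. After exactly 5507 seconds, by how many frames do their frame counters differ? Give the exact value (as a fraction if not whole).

165210/1001 frames

A emits 30000/1001 × 5507 = 165210000/1001 frames; B emits 30 × 5507 = 165210.
Difference = 165210/1001 frames (≈ 165.0450); B is ahead of A.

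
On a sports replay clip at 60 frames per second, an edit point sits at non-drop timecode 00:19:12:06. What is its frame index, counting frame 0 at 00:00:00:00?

Total seconds to the label: (0 × 3600 + 19 × 60 + 12) = 1152.
Frame index = 1152 × 60 + 6 = 69126.

69126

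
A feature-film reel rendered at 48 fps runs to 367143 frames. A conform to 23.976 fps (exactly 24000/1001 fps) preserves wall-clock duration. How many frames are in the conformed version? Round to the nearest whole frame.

183388 frames

Frames at target rate = 367143 × (24000/1001) / (48) = 26224500/143 ≈ 183388.112.
Nearest whole frame: 183388.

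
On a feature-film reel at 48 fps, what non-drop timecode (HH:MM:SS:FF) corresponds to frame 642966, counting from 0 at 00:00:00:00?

03:43:15:06

642966 ÷ 48 = 13395 full seconds, remainder 6 frames.
13395 s = 3 h 43 min 15 s.
Timecode: 03:43:15:06.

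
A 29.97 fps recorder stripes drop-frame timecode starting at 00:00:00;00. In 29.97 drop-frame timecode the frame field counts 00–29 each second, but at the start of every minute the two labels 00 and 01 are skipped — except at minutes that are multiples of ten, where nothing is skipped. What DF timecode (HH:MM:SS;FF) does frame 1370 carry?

00:00:45;20

Each 10-minute DF block holds 10 × 60 × 30 − 9 × 2 = 17982 frames. 1370 ÷ 17982 → 0 full blocks, remainder 1370.
Within the partial block the first minute is 1800 frames and each further minute 1798, so 0 further minute boundaries passed. Total skipped labels = 18 × 0 + 2 × 0 = 0.
Non-drop label index = 1370 + 0 = 1370; at 30 labels/s that is 00:00:45:20, i.e. DF 00:00:45;20.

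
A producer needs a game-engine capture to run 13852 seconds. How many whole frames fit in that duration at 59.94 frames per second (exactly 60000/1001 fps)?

830289 frames

Frames = 13852 × 60000/1001 = 831120000/1001 ≈ 830289.7103.
Complete frames: 830289.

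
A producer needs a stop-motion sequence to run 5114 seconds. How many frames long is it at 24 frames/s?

Frames = 5114 × 24 = 122736.

122736 frames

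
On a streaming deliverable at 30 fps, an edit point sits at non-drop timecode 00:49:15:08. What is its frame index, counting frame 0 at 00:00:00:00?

Total seconds to the label: (0 × 3600 + 49 × 60 + 15) = 2955.
Frame index = 2955 × 30 + 8 = 88658.

88658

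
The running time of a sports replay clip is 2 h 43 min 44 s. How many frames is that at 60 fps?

589440 frames

2 h 43 min 44 s = 9824 s.
Frames = 9824 × 60 = 589440.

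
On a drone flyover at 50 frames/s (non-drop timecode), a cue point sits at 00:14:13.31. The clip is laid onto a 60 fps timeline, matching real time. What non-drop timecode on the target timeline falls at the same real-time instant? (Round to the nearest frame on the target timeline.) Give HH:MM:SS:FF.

Source frame index: (0×3600 + 14×60 + 13) × 50 + 31 = 42681.
Real time: 42681 / (50) = 42681/50 s.
Target frame: (42681/50) × (60) = 256086/5 ≈ 51217.200 → 51217.
At 60 labels/s: frame 51217 → 00:14:13:37.

00:14:13:37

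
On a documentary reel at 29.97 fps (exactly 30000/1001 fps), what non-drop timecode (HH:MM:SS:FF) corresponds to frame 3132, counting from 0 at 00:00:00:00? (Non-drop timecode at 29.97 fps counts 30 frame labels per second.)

3132 ÷ 30 = 104 full seconds, remainder 12 frames.
104 s = 0 h 1 min 44 s.
Timecode: 00:01:44:12.

00:01:44:12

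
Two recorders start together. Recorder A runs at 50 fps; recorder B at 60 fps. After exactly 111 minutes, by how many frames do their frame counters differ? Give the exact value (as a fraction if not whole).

111 min = 6660 s.
A emits 50 × 6660 = 333000 frames; B emits 60 × 6660 = 399600.
Difference = 66600 frames; B is ahead of A.

66600 frames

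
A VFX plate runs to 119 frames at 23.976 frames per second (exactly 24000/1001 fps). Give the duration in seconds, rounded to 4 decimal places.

4.9633 seconds

Running time = 119 × 1001/24000 = 119119/24000 s ≈ 4.9633 s.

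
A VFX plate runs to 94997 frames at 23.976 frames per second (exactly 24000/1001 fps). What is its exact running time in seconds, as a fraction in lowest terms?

95091997/24000 seconds

Running time = 94997 ÷ (24000/1001) = 94997 × 1001/24000 = 95091997/24000 s.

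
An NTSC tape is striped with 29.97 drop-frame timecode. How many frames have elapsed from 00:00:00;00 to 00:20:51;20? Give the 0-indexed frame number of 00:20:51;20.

37514

Complete 10-minute blocks: 2, each 17982 frames → 35964.
Remaining 0 whole minutes in the current block: 0 frames.
Within the current minute: 51 × 30 + 20 = 1550. Total = 35964 + 0 + 1550 = 37514.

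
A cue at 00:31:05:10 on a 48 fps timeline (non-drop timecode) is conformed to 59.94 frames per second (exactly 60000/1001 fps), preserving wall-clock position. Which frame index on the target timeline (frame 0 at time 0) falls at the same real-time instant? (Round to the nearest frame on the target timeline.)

frame 111801

Source frame index: (0×3600 + 31×60 + 5) × 48 + 10 = 89530.
Real time: 89530 / (48) = 44765/24 s.
Target frame: (44765/24) × (60000/1001) = 15987500/143 ≈ 111800.699 → 111801.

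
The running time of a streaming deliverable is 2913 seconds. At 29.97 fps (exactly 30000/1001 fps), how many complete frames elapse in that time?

Frames = 2913 × 30000/1001 = 87390000/1001 ≈ 87302.6973.
Complete frames: 87302.

87302 frames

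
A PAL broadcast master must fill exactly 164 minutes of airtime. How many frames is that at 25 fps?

246000 frames

164 min = 9840 s.
Frames = 9840 × 25 = 246000.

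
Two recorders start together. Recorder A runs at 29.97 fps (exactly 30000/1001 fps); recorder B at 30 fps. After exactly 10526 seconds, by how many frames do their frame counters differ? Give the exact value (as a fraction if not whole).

A emits 30000/1001 × 10526 = 315780000/1001 frames; B emits 30 × 10526 = 315780.
Difference = 315780/1001 frames (≈ 315.4645); B is ahead of A.

315780/1001 frames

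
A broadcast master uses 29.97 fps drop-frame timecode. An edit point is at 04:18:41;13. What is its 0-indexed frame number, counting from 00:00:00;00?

Complete 10-minute blocks: 25, each 17982 frames → 449550.
Remaining 8 whole minutes in the current block: 1800 + 7 × 1798 = 14386 frames.
Within the current minute: 41 × 30 + 13 − 2 = 1241 (labels ;00/;01 skipped at this minute). Total = 449550 + 14386 + 1241 = 465177.

465177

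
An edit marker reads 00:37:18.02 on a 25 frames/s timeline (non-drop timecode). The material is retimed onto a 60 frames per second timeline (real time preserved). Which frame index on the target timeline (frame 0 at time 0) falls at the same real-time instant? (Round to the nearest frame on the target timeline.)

Source frame index: (0×3600 + 37×60 + 18) × 25 + 2 = 55952.
Real time: 55952 / (25) = 55952/25 s.
Target frame: (55952/25) × (60) = 671424/5 ≈ 134284.800 → 134285.

frame 134285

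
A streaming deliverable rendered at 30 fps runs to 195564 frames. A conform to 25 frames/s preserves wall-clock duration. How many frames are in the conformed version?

Target frames = source frames × (target rate / source rate) = 195564 × (25)/(30) = 195564 × 5/6 = 162970.

162970 frames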